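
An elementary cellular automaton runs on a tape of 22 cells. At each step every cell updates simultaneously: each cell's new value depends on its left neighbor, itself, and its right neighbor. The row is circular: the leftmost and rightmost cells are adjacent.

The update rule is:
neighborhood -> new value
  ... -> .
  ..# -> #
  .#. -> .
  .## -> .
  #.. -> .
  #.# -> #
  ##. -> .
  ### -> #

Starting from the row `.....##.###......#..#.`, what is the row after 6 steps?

....#..#.#......#..#..
...#..#.#......#..#...
..#..#.#......#..#....
.#..#.#......#..#.....
#..#.#......#..#......
..#.#......#..#......#

..#.#......#..#......#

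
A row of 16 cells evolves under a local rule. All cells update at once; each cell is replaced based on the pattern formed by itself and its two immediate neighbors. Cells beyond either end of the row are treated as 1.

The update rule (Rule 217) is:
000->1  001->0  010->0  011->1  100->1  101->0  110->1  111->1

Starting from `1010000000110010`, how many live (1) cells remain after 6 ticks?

tick 1: 1001111110111000
tick 2: 1101111110111110
tick 3: 1101111110111110  (fixed point — unchanged through tick 6)
count of 1: 13

13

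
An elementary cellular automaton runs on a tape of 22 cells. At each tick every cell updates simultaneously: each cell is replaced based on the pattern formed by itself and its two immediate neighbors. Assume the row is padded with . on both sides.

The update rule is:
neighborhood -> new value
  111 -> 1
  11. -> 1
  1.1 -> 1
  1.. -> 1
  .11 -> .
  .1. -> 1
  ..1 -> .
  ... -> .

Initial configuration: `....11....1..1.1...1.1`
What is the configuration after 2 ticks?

.....11...11.1111..111
......11...11.1111..11

......11...11.1111..11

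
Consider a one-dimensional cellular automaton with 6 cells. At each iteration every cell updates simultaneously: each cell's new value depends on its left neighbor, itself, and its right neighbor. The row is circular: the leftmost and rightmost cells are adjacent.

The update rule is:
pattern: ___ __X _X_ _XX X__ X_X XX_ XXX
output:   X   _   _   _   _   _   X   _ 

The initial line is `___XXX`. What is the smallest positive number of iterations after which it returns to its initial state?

iteration 1: _X___X
iteration 2: ___X__
iteration 3: XX___X
iteration 4: _X_X__
iteration 5: _____X
iteration 6: _XXX__
iteration 7: ___X_X
iteration 8: _X____
iteration 9: ___XXX

9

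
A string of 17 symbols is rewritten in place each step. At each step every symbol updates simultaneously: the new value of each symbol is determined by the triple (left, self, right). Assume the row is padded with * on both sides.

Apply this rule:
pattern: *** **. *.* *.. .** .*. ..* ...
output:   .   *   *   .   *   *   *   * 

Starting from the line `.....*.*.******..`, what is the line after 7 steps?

**...*.*********.

.*********....*.*
**.......*.******
.*.*********.....
****.......*.****
...*.*********...
.*****.......*.**
**...*.*********.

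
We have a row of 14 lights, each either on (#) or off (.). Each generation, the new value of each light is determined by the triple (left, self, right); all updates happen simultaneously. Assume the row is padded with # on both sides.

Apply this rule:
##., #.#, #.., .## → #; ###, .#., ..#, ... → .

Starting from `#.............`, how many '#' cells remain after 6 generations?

5

##............
.##...........
####..........
...##.........
#..###........
##.#.##.......
count of #: 5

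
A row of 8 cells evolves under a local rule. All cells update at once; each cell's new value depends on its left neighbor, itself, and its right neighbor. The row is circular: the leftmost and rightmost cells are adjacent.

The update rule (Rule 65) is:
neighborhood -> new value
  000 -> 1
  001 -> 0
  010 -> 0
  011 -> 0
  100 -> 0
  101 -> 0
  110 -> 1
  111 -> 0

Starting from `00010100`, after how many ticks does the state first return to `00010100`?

11000001
01011100
00000101
01110000
00010111
01000001
00011100
11000101
01010000
00000111
01110001
00010100

12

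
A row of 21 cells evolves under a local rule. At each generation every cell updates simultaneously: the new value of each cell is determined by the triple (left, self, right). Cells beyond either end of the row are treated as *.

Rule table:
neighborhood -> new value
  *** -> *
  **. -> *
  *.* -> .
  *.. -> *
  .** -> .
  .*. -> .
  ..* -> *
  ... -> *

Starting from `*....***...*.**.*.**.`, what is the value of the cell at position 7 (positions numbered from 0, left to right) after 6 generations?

*

*****.*****...*....*.
*****..*******.****..
*******.******..*****
*******..*******.****
*********.******..***
*********..*******.**
position 7 holds *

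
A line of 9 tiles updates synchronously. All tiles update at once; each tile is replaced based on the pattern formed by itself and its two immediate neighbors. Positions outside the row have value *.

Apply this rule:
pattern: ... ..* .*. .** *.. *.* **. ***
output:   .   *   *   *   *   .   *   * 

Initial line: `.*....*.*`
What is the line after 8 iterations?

.**..**.*
.******.*
.******.*  (fixed point — unchanged through iteration 8)

.******.*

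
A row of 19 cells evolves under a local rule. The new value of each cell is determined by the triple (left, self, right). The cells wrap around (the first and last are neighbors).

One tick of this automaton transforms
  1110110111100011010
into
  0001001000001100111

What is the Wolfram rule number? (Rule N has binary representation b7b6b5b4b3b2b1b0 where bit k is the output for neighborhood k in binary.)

39

position 1: 111 → 0  (bit 7 = 0)
position 2: 110 → 0  (bit 6 = 0)
position 3: 101 → 1  (bit 5 = 1)
position 11: 100 → 0  (bit 4 = 0)
position 0: 011 → 0  (bit 3 = 0)
position 17: 010 → 1  (bit 2 = 1)
position 13: 001 → 1  (bit 1 = 1)
position 12: 000 → 1  (bit 0 = 1)
bits b7..b0 = 00100111 = 39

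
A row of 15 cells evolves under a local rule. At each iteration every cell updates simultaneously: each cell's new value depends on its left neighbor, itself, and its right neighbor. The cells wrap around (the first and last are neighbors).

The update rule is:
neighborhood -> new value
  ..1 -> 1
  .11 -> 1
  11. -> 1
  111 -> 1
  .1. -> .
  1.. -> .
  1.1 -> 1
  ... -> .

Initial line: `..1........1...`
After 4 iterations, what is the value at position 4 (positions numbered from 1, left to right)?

.

.1........1....
1........1.....
........1.....1
.......1.....1.
position 4 holds .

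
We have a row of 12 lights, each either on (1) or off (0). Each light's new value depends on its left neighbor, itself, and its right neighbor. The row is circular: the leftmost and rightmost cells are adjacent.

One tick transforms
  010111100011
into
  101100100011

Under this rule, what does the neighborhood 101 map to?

At position 0 the neighborhood is 101; the next row has 1 there.

1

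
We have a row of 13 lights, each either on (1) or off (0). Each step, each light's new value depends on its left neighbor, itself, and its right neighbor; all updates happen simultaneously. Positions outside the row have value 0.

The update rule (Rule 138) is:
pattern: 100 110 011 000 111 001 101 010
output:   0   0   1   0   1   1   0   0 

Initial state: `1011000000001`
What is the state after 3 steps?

1000000001000

step 1: 0010000000010
step 2: 0100000000100
step 3: 1000000001000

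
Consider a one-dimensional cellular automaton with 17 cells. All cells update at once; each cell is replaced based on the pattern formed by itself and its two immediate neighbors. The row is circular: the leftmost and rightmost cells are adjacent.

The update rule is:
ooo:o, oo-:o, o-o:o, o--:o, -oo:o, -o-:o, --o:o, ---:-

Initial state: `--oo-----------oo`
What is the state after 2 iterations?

oooooo-------oooo

ooooo---------ooo
oooooo-------oooo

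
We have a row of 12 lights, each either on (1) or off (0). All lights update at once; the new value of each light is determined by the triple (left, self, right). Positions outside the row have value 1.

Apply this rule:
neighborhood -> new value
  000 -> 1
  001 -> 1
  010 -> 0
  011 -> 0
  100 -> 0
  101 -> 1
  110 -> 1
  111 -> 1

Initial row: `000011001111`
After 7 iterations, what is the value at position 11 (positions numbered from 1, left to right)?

0

011101010111
101110101011
110111010101
111011101010
111101110101
111110111010
111111011101
position 11 holds 0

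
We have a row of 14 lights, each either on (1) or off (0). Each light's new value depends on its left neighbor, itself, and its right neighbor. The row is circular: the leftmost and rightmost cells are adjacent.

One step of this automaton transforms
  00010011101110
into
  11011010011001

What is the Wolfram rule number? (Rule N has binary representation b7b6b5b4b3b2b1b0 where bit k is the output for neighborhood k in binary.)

61

position 7: 111 → 0  (bit 7 = 0)
position 8: 110 → 0  (bit 6 = 0)
position 9: 101 → 1  (bit 5 = 1)
position 4: 100 → 1  (bit 4 = 1)
position 6: 011 → 1  (bit 3 = 1)
position 3: 010 → 1  (bit 2 = 1)
position 2: 001 → 0  (bit 1 = 0)
position 0: 000 → 1  (bit 0 = 1)
bits b7..b0 = 00111101 = 61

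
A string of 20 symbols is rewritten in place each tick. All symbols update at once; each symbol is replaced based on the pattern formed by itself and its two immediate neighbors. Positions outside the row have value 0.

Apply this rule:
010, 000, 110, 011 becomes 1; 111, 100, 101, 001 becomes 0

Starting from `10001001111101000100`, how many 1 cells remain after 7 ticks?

10

tick 1: 10101001000101010101
tick 2: 10101001010101010101
tick 3: 10101001010101010101  (fixed point — unchanged through tick 7)
count of 1: 10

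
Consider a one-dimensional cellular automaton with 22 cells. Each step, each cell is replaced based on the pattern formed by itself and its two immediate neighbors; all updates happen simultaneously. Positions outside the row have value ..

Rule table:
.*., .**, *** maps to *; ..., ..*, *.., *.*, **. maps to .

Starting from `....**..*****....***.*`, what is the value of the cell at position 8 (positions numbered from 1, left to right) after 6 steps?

....*...****.....**..*
....*...***......*...*
....*...**.......*...*
....*...*........*...*
....*...*........*...*  (fixed point — unchanged through step 6)
position 8 holds .

.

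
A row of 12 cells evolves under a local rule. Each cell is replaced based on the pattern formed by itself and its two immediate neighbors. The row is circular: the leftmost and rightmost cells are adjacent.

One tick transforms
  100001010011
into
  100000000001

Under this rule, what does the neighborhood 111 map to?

At position 11 the neighborhood is 111; the next row has 1 there.

1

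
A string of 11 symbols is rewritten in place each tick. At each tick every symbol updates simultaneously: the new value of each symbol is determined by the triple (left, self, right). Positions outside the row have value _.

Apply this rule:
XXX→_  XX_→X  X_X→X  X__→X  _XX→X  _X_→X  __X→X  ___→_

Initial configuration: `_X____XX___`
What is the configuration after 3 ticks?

XXX__XXXX__
X_XXXX__XX_
XXX__XXXXXX

XXX__XXXXXX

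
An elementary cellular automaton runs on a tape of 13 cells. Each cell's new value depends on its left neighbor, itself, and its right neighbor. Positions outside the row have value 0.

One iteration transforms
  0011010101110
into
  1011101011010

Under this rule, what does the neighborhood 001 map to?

At position 1 the neighborhood is 001; the next row has 0 there.

0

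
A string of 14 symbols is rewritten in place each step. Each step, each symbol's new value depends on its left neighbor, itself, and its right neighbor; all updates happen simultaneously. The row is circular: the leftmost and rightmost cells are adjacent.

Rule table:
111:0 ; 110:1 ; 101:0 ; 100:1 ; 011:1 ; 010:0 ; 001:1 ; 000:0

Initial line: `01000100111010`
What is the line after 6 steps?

10101011101001
10000010100111
11000100011100
11101010110111
00100000110100
01010001110010

01010001110010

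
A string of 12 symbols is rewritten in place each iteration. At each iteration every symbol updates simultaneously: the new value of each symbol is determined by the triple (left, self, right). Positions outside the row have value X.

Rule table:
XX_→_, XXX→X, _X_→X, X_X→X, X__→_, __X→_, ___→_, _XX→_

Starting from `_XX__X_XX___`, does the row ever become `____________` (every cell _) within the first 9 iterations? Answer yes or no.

yes

X____XX_____
____________
all cells are _ at iteration 2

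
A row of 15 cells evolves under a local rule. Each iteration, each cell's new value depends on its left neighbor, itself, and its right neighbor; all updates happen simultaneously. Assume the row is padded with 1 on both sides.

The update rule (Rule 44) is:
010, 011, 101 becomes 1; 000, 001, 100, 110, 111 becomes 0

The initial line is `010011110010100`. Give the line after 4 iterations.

110010000011100
000010000010000
000010000010000  (fixed point — unchanged through iteration 4)

000010000010000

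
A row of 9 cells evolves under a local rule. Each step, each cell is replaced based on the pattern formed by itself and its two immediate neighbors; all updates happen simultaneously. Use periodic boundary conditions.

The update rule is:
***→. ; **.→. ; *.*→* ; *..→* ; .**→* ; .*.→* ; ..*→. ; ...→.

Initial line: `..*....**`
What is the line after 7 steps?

*.****..*

*.**...*.
***.*..**
...***.*.
...*..***
*..**.*..
**.*.***.
*.****..*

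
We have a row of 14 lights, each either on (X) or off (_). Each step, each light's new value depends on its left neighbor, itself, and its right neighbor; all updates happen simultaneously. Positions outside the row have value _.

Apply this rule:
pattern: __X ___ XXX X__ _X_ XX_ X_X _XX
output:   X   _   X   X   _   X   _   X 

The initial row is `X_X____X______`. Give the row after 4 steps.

X_XXXXX____X__

___X__X_X_____
__X_XX___X____
_X__XXX_X_X___
X_XXXXX____X__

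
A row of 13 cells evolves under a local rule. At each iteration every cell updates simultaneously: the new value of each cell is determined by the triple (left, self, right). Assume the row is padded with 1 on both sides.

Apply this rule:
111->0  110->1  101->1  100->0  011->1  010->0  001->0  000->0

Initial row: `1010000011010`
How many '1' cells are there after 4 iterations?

3

1100000011101
0100000010111
1000000001100
1000000001100
count of 1: 3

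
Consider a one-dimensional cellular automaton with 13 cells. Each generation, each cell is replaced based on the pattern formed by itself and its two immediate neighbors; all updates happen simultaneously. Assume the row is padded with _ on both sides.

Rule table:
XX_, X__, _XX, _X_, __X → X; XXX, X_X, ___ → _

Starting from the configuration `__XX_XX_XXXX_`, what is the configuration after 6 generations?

_XXX_XX_X__XX
XX_X_XX_XXXXX
XX_X_XX_X___X
XX_X_XX_XX_XX
XX_X_XX_XX_XX  (fixed point — unchanged through generation 6)

XX_X_XX_XX_XX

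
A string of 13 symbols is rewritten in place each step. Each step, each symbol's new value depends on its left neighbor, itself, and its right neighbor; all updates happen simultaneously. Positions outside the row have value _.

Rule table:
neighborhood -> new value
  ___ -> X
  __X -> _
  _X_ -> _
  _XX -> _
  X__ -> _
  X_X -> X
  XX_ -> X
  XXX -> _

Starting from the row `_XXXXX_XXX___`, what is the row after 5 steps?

_____XX__X_XX
XXXX__X___X_X
___X____X__X_
XX___XX______
_X_X__X_XXXXX

_X_X__X_XXXXX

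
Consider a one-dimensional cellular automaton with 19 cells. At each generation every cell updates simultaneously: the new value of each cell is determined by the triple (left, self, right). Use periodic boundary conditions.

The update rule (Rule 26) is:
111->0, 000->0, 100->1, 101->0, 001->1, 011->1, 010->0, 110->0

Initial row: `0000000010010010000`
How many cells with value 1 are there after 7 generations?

0000000101101101000
0000001001001000100
0000010110110101010
0000100100100000001
1001011011010000010
0110010010001000100
1101101101010101010
count of 1: 11

11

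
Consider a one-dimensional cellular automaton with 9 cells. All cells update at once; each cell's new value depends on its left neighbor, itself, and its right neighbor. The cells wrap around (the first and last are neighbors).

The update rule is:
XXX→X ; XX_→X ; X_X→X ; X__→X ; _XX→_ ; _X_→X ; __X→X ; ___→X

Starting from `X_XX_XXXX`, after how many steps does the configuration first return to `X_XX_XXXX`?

step 1: XX_XX_XXX
step 2: XXX_XX_XX
step 3: XXXX_XX_X
step 4: XXXXX_XX_
step 5: _XXXXX_XX
step 6: X_XXXXX_X
step 7: XX_XXXXX_
step 8: _XX_XXXXX
step 9: X_XX_XXXX

9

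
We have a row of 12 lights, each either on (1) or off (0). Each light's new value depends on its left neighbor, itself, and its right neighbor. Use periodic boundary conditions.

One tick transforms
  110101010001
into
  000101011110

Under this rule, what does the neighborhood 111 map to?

At position 0 the neighborhood is 111; the next row has 0 there.

0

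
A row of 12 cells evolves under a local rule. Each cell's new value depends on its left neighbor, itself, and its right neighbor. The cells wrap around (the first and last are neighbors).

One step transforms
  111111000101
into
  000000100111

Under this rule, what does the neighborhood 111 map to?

0

At position 0 the neighborhood is 111; the next row has 0 there.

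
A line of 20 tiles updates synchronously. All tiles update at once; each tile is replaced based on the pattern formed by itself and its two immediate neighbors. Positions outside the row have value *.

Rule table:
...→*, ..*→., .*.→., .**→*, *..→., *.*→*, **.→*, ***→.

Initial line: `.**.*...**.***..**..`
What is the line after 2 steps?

****..*.****.*..**..
...*...**..**...**..

...*...**..**...**..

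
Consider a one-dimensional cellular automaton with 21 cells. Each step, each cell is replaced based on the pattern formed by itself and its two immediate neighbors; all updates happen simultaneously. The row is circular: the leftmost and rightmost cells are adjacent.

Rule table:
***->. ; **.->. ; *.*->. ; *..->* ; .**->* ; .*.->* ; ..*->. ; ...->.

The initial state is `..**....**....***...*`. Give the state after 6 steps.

*.*.*...*.*...*..*..*
..*.**..*.**..**.**.*
*.*.*.*.*.*.*.*..*..*
..*.*.*.*.*.*.**.**.*
*.*.*.*.*.*.*.*..*..*  (repeats step 3; period 2)
step 6: ..*.*.*.*.*.*.**.**.*

..*.*.*.*.*.*.**.**.*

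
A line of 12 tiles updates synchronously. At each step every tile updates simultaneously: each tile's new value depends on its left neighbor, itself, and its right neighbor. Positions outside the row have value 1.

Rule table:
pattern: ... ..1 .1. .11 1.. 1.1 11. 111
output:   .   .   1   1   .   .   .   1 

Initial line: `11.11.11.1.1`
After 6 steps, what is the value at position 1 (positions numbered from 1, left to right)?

step 1: 1..1..1..1.1
step 2: ...1..1..1.1
step 3: ...1..1..1.1  (fixed point — unchanged through step 6)
position 1 holds .

.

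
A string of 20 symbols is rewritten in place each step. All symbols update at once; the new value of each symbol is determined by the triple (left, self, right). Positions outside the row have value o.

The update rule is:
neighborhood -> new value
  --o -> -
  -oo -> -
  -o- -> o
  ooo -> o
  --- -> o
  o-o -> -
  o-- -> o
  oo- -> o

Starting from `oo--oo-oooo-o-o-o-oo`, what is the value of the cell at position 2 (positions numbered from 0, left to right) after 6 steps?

o

ooo--o--ooo-o-o-o--o
oooo-oo--oo-o-o-oo--
oooo--oo--o-o-o--oo-
ooooo--oo-o-o-oo--o-
oooooo--o-o-o--oo-o-
ooooooo-o-o-oo--o-o-
position 2 holds o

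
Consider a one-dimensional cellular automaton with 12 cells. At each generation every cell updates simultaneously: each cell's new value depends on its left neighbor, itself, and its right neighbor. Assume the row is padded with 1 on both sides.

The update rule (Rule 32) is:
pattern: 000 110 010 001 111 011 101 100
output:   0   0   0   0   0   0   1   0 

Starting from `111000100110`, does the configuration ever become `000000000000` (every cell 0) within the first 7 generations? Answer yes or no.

yes

generation 1: 000000000001
generation 2: 000000000000
all cells are 0 at generation 2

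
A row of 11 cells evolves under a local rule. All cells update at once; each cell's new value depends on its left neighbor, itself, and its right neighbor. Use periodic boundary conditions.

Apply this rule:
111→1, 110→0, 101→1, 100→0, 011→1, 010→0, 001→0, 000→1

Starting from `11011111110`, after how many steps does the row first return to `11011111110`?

10111111101
01111111011
11111110110
11111101101
11111011011
11110110111
11101101111
11011011111
10110111111
01101111111
11011111110

11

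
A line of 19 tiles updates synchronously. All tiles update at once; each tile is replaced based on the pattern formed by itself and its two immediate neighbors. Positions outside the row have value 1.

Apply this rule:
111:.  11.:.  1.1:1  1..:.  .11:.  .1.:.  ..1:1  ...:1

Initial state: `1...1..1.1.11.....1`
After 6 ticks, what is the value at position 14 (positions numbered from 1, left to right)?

..11..1.1.1...1111.
.1...1.1.1..11....1
1..11.1.1..1...111.
..1..1.1..1..11...1
.1..1.1..1..1...11.
1..1.1..1..1..11..1
position 14 holds .

.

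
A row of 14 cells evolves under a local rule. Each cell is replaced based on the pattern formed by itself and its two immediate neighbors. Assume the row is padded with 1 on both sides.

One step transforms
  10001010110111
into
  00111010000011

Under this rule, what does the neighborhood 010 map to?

1

At position 4 the neighborhood is 010; the next row has 1 there.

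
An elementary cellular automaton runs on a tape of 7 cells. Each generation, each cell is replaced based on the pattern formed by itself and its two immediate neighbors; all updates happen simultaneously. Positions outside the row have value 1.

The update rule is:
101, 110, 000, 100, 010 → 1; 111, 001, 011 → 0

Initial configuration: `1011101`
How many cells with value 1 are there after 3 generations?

1100110
0110011
1011000
count of 1: 3

3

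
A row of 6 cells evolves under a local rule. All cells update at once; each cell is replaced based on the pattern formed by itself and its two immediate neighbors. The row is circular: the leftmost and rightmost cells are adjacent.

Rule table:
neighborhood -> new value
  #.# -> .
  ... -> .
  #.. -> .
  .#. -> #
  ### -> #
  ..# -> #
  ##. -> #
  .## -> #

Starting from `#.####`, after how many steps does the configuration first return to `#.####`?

1

step 1: #.####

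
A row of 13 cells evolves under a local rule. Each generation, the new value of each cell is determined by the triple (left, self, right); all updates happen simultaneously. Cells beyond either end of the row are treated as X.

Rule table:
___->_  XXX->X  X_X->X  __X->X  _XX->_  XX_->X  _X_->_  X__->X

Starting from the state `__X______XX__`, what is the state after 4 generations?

generation 1: XX_X____X_XXX
generation 2: XXX_X__X_X_XX
generation 3: XXXX_XX_X_X_X
generation 4: XXXXX_XX_X_X_

XXXXX_XX_X_X_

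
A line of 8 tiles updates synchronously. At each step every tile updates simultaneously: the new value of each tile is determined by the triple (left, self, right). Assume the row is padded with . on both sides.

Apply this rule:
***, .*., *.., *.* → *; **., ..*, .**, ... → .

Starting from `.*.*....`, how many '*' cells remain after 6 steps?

.****...
..**.*..
....***.
.....*.*
.....***
......*.
count of *: 1

1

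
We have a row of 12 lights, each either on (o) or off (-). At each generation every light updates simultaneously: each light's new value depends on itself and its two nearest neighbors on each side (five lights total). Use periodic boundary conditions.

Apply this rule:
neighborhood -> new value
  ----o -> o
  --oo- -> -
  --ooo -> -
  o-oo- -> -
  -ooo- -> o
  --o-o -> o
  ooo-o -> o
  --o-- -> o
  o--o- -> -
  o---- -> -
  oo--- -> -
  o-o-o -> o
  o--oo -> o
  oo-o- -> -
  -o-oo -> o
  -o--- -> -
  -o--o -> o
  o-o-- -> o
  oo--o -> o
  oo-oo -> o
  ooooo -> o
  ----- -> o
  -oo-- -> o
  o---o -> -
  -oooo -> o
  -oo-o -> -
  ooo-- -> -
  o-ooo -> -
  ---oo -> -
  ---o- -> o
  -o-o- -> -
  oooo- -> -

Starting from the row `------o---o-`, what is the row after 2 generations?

-oooooo--oo-
o-ooo--oo-oo

o-ooo--oo-oo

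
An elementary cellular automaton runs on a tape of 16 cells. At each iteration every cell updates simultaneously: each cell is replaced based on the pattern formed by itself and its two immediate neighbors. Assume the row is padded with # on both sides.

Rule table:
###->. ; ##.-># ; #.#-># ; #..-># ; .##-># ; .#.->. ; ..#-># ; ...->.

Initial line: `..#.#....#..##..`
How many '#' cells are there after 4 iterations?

##.#.#..#.######
.##.#.##.##.....
####.#######...#
...###.....##.##
count of #: 7

7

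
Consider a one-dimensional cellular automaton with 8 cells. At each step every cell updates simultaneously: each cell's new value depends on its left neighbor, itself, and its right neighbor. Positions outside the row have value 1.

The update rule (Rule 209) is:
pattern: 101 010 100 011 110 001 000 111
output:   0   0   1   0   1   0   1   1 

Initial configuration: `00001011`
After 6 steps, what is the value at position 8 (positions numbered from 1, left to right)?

11100001
11111100
11111110
11111110  (fixed point — unchanged through step 6)
position 8 holds 0

0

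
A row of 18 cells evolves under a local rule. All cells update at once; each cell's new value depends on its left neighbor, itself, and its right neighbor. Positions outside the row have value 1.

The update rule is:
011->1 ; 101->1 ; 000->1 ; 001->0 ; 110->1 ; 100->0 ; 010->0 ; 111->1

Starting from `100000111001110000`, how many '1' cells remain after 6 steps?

step 1: 101110111001110110
step 2: 111111111001111111
step 3: 111111111001111111  (fixed point — unchanged through step 6)
count of 1: 16

16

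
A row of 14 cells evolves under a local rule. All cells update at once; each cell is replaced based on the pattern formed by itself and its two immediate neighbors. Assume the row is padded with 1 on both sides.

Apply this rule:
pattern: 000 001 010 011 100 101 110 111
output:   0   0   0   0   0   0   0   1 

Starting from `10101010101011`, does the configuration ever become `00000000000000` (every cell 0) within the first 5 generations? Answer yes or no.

yes

00000000000001
00000000000000
all cells are 0 at generation 2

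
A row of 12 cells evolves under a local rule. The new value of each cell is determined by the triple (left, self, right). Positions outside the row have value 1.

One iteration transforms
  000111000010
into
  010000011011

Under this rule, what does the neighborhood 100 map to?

0

At position 0 the neighborhood is 100; the next row has 0 there.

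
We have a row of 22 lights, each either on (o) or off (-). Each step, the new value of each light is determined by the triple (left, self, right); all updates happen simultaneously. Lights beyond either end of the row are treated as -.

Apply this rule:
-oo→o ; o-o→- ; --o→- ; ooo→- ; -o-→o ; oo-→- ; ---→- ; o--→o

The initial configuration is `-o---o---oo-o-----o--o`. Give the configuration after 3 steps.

-oo--oo--o--oo----oo-o
-o-o-o-o-oo-o-o---o--o
-o-o-o-o-o--o-oo--oo-o

-o-o-o-o-o--o-oo--oo-o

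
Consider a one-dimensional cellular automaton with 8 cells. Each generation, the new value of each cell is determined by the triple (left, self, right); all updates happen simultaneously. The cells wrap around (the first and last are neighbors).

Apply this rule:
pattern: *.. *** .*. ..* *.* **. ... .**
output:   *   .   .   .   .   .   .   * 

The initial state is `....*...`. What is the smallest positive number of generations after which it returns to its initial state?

generation 1: .....*..
generation 2: ......*.
generation 3: .......*
generation 4: *.......
generation 5: .*......
generation 6: ..*.....
generation 7: ...*....
generation 8: ....*...

8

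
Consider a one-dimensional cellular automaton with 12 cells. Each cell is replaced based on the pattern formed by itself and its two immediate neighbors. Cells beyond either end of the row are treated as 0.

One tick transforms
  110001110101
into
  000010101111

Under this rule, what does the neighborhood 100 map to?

0

At position 2 the neighborhood is 100; the next row has 0 there.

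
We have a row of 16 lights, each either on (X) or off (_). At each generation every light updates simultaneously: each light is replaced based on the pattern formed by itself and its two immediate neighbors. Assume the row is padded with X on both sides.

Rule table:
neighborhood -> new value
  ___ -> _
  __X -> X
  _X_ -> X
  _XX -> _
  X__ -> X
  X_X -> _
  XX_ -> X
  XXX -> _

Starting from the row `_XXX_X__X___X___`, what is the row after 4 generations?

XXX_XX_X__X_____

generation 1: ___X_XXXXX_XXX_X
generation 2: X_XX_____X___X__
generation 3: X__XX___XXX_XXXX
generation 4: XXX_XX_X__X_____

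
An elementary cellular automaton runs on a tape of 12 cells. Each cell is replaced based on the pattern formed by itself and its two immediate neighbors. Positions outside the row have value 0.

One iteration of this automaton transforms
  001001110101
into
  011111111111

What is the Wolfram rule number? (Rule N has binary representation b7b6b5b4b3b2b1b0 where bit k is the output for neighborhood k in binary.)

254

position 6: 111 → 1  (bit 7 = 1)
position 7: 110 → 1  (bit 6 = 1)
position 8: 101 → 1  (bit 5 = 1)
position 3: 100 → 1  (bit 4 = 1)
position 5: 011 → 1  (bit 3 = 1)
position 2: 010 → 1  (bit 2 = 1)
position 1: 001 → 1  (bit 1 = 1)
position 0: 000 → 0  (bit 0 = 0)
bits b7..b0 = 11111110 = 254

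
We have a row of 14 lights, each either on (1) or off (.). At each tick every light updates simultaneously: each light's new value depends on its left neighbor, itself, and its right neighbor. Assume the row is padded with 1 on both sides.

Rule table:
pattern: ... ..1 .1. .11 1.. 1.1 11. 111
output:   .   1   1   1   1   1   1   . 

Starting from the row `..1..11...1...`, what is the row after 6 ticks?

11111111.111.1
.......111.111
1.....11.111..
11...11111.111
.11.11...111..
1111111.11.111

1111111.11.111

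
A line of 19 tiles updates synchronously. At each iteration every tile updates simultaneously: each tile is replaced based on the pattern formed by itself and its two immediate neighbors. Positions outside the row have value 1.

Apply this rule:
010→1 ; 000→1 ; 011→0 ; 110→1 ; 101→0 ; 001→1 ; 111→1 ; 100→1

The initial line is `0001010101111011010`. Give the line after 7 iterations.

1111010100111001010
1111010111011111010
1111010011001111010
1111011101110111010
1111001100110011010
1111110111011101010
1111110011001101010

1111110011001101010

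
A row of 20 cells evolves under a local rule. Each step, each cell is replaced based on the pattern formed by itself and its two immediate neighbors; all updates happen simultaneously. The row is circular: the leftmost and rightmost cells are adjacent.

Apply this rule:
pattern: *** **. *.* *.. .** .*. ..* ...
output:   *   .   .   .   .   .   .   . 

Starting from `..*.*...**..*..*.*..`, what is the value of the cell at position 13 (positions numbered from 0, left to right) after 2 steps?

....................
....................
position 13 holds .

.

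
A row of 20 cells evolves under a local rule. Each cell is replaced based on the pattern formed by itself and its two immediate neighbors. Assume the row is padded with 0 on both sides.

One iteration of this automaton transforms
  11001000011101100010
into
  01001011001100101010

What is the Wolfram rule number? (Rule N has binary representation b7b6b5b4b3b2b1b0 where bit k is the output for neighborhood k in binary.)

197

position 10: 111 → 1  (bit 7 = 1)
position 1: 110 → 1  (bit 6 = 1)
position 12: 101 → 0  (bit 5 = 0)
position 2: 100 → 0  (bit 4 = 0)
position 0: 011 → 0  (bit 3 = 0)
position 4: 010 → 1  (bit 2 = 1)
position 3: 001 → 0  (bit 1 = 0)
position 6: 000 → 1  (bit 0 = 1)
bits b7..b0 = 11000101 = 197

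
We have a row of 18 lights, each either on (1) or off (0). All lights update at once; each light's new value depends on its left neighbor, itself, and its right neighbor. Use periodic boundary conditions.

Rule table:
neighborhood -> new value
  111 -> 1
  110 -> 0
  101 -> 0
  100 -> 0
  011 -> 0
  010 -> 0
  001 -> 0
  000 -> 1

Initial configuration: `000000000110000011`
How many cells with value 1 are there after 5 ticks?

tick 1: 011111110000111000
tick 2: 001111100110010011
tick 3: 000111000000000000
tick 4: 110010011111111111
tick 5: 100000001111111111
count of 1: 11

11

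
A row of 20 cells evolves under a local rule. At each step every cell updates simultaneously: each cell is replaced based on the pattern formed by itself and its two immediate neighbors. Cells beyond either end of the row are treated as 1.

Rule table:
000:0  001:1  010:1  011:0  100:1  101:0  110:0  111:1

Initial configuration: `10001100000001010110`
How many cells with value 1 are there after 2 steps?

step 1: 01010010000011010000
step 2: 01011111000100011001
count of 1: 10

10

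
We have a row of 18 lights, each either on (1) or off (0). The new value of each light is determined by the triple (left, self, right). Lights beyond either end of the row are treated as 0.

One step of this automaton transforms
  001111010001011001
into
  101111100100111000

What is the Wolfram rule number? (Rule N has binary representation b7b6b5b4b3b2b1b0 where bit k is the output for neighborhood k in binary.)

233

position 3: 111 → 1  (bit 7 = 1)
position 5: 110 → 1  (bit 6 = 1)
position 6: 101 → 1  (bit 5 = 1)
position 8: 100 → 0  (bit 4 = 0)
position 2: 011 → 1  (bit 3 = 1)
position 7: 010 → 0  (bit 2 = 0)
position 1: 001 → 0  (bit 1 = 0)
position 0: 000 → 1  (bit 0 = 1)
bits b7..b0 = 11101001 = 233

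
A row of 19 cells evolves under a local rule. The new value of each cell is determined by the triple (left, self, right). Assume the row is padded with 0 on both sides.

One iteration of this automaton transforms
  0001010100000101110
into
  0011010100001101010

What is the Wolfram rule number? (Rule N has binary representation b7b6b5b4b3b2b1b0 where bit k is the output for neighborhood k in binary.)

78

position 16: 111 → 0  (bit 7 = 0)
position 17: 110 → 1  (bit 6 = 1)
position 4: 101 → 0  (bit 5 = 0)
position 8: 100 → 0  (bit 4 = 0)
position 15: 011 → 1  (bit 3 = 1)
position 3: 010 → 1  (bit 2 = 1)
position 2: 001 → 1  (bit 1 = 1)
position 0: 000 → 0  (bit 0 = 0)
bits b7..b0 = 01001110 = 78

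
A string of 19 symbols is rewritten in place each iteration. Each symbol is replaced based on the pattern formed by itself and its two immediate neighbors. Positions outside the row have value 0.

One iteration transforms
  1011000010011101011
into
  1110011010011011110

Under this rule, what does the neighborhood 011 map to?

1

At position 2 the neighborhood is 011; the next row has 1 there.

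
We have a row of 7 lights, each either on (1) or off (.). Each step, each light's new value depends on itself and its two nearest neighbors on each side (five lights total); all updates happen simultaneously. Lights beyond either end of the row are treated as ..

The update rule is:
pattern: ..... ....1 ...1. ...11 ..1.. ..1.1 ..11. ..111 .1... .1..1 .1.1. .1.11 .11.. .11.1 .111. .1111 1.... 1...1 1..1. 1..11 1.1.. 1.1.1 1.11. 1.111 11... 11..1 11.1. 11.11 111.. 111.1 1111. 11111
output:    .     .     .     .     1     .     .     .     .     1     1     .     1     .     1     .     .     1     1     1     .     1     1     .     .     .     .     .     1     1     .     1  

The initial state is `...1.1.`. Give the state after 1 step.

....1..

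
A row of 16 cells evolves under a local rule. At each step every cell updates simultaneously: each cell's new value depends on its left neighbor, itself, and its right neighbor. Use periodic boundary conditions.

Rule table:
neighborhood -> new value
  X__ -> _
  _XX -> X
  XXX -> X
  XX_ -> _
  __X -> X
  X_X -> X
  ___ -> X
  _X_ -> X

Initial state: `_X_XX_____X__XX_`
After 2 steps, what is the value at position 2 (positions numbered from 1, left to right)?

X

step 1: XXXX__XXXXX_XX__
step 2: XXX__XXXXX_XX__X
position 2 holds X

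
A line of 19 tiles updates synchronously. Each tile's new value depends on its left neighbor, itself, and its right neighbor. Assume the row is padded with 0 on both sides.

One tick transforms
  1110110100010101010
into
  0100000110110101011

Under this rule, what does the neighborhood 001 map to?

1

At position 10 the neighborhood is 001; the next row has 1 there.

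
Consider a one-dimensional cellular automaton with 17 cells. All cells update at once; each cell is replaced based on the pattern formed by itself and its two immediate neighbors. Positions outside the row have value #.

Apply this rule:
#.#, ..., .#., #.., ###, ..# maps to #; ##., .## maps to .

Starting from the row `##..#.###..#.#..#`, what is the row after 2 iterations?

.#.##.###.#####.#

#.####.#.#######.
.#.##.###.#####.#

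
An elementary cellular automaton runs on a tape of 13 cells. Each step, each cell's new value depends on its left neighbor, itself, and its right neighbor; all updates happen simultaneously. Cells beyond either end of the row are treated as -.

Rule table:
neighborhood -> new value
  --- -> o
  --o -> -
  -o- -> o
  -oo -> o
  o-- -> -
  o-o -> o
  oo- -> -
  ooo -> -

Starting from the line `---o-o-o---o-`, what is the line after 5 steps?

o-oo-ooo-oo--

step 1: oo-ooooo-o-o-
step 2: o-oo----oooo-
step 3: ooo--oo-o----
step 4: o----o-oo-ooo
step 5: o-oo-ooo-oo--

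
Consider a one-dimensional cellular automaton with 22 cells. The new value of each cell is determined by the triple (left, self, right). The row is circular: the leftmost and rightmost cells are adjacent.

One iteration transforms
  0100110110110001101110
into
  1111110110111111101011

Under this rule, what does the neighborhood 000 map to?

At position 13 the neighborhood is 000; the next row has 1 there.

1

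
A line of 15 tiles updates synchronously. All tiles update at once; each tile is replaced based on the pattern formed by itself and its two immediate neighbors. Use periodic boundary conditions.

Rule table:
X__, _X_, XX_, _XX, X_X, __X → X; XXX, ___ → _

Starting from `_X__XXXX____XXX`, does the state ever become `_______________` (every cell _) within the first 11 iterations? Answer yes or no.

iteration 1: XXXXX__XX__XX_X
iteration 2: ____XXXXXXXXXXX
iteration 3: X__XX_________X
iteration 4: XXXXXX_______XX
iteration 5: _____XX_____XX_
iteration 6: ____XXXX___XXXX
iteration 7: X__XX__XX_XX__X
iteration 8: XXXXXXXXXXXXXXX
iteration 9: _______________
all cells are _ at iteration 9

yes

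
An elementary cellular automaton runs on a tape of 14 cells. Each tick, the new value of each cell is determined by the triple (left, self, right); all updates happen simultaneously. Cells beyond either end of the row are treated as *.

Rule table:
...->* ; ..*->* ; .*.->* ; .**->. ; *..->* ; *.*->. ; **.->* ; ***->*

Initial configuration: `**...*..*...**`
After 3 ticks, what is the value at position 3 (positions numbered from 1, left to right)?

*

************.*
************..
**************
position 3 holds *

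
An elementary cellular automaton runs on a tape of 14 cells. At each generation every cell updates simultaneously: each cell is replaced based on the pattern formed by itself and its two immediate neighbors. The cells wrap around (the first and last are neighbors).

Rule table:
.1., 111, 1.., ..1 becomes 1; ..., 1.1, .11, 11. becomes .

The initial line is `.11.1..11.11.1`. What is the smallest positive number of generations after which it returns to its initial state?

....111......1
1..1.1.1....11
.111.1.11..1.1
..1..1...111.1
1111111.1.1..1
111111..1.111.
.1111.111..1..
1.11...1.1111.
1...1.11..11..
11.11...11..11
1....1.1..11.1
.1..11.111....
1111....1.1...
.11.1..11.11.1

14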